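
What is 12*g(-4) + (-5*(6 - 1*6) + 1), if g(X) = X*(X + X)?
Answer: 385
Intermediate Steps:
g(X) = 2*X² (g(X) = X*(2*X) = 2*X²)
12*g(-4) + (-5*(6 - 1*6) + 1) = 12*(2*(-4)²) + (-5*(6 - 1*6) + 1) = 12*(2*16) + (-5*(6 - 6) + 1) = 12*32 + (-5*0 + 1) = 384 + (0 + 1) = 384 + 1 = 385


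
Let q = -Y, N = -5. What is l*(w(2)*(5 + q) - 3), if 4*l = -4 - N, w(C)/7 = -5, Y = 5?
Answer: -¾ ≈ -0.75000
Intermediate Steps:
w(C) = -35 (w(C) = 7*(-5) = -35)
q = -5 (q = -1*5 = -5)
l = ¼ (l = (-4 - 1*(-5))/4 = (-4 + 5)/4 = (¼)*1 = ¼ ≈ 0.25000)
l*(w(2)*(5 + q) - 3) = (-35*(5 - 5) - 3)/4 = (-35*0 - 3)/4 = (0 - 3)/4 = (¼)*(-3) = -¾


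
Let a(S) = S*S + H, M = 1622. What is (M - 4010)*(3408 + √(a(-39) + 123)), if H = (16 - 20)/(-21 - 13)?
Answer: -8138304 - 11940*√19006/17 ≈ -8.2351e+6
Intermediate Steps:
H = 2/17 (H = -4/(-34) = -4*(-1/34) = 2/17 ≈ 0.11765)
a(S) = 2/17 + S² (a(S) = S*S + 2/17 = S² + 2/17 = 2/17 + S²)
(M - 4010)*(3408 + √(a(-39) + 123)) = (1622 - 4010)*(3408 + √((2/17 + (-39)²) + 123)) = -2388*(3408 + √((2/17 + 1521) + 123)) = -2388*(3408 + √(25859/17 + 123)) = -2388*(3408 + √(27950/17)) = -2388*(3408 + 5*√19006/17) = -8138304 - 11940*√19006/17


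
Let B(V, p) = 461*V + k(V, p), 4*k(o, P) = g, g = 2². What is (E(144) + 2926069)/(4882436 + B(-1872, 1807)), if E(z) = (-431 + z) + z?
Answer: 2925926/4019445 ≈ 0.72794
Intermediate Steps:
g = 4
k(o, P) = 1 (k(o, P) = (¼)*4 = 1)
E(z) = -431 + 2*z
B(V, p) = 1 + 461*V (B(V, p) = 461*V + 1 = 1 + 461*V)
(E(144) + 2926069)/(4882436 + B(-1872, 1807)) = ((-431 + 2*144) + 2926069)/(4882436 + (1 + 461*(-1872))) = ((-431 + 288) + 2926069)/(4882436 + (1 - 862992)) = (-143 + 2926069)/(4882436 - 862991) = 2925926/4019445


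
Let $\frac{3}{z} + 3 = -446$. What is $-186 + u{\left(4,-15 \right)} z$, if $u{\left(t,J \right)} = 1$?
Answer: $- \frac{83517}{449} \approx -186.01$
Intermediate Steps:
$z = - \frac{3}{449}$ ($z = \frac{3}{-3 - 446} = \frac{3}{-449} = 3 \left(- \frac{1}{449}\right) = - \frac{3}{449} \approx -0.0066815$)
$-186 + u{\left(4,-15 \right)} z = -186 + 1 \left(- \frac{3}{449}\right) = -186 - \frac{3}{449} = - \frac{83517}{449}$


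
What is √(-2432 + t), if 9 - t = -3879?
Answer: 4*√91 ≈ 38.158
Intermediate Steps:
t = 3888 (t = 9 - 1*(-3879) = 9 + 3879 = 3888)
√(-2432 + t) = √(-2432 + 3888) = √1456 = 4*√91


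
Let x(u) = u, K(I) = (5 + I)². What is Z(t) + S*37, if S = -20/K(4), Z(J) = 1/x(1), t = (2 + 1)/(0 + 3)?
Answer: -659/81 ≈ -8.1358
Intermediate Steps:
t = 1 (t = 3/3 = 3*(⅓) = 1)
Z(J) = 1 (Z(J) = 1/1 = 1)
S = -20/81 (S = -20/(5 + 4)² = -20/(9²) = -20/81 ≈ -0.24691)
Z(t) + S*37 = 1 - 20/81*37 = 1 - 740/81 = -659/81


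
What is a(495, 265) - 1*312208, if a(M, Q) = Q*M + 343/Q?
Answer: -47973402/265 ≈ -1.8103e+5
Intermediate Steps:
a(M, Q) = 343/Q + M*Q (a(M, Q) = M*Q + 343/Q = 343/Q + M*Q)
a(495, 265) - 1*312208 = (343/265 + 495*265) - 1*312208 = (343*(1/265) + 131175) - 312208 = (343/265 + 131175) - 312208 = 34761718/265 - 312208 = -47973402/265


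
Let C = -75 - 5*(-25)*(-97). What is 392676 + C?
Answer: 380476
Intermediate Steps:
C = -12200 (C = -75 + 125*(-97) = -75 - 12125 = -12200)
392676 + C = 392676 - 12200 = 380476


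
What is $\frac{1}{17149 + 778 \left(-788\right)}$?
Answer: $- \frac{1}{595915} \approx -1.6781 \cdot 10^{-6}$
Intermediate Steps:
$\frac{1}{17149 + 778 \left(-788\right)} = \frac{1}{17149 - 613064} = \frac{1}{-595915} = - \frac{1}{595915}$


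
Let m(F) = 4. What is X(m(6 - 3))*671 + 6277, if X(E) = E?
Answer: 8961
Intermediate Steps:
X(m(6 - 3))*671 + 6277 = 4*671 + 6277 = 2684 + 6277 = 8961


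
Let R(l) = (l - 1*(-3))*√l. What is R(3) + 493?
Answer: 493 + 6*√3 ≈ 503.39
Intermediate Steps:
R(l) = √l*(3 + l) (R(l) = (l + 3)*√l = (3 + l)*√l = √l*(3 + l))
R(3) + 493 = √3*(3 + 3) + 493 = √3*6 + 493 = 6*√3 + 493 = 493 + 6*√3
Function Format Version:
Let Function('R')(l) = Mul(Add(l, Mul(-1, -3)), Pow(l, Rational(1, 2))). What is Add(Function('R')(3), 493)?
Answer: Add(493, Mul(6, Pow(3, Rational(1, 2)))) ≈ 503.39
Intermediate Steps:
Function('R')(l) = Mul(Pow(l, Rational(1, 2)), Add(3, l)) (Function('R')(l) = Mul(Add(l, 3), Pow(l, Rational(1, 2))) = Mul(Add(3, l), Pow(l, Rational(1, 2))) = Mul(Pow(l, Rational(1, 2)), Add(3, l)))
Add(Function('R')(3), 493) = Add(Mul(Pow(3, Rational(1, 2)), Add(3, 3)), 493) = Add(Mul(Pow(3, Rational(1, 2)), 6), 493) = Add(Mul(6, Pow(3, Rational(1, 2))), 493) = Add(493, Mul(6, Pow(3, Rational(1, 2))))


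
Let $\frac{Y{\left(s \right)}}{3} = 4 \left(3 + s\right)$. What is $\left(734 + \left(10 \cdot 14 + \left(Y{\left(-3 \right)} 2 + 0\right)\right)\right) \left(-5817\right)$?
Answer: $-5084058$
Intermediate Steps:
$Y{\left(s \right)} = 36 + 12 s$ ($Y{\left(s \right)} = 3 \cdot 4 \left(3 + s\right) = 3 \left(12 + 4 s\right) = 36 + 12 s$)
$\left(734 + \left(10 \cdot 14 + \left(Y{\left(-3 \right)} 2 + 0\right)\right)\right) \left(-5817\right) = \left(734 + \left(10 \cdot 14 + \left(\left(36 + 12 \left(-3\right)\right) 2 + 0\right)\right)\right) \left(-5817\right) = \left(734 + \left(140 + \left(\left(36 - 36\right) 2 + 0\right)\right)\right) \left(-5817\right) = \left(734 + \left(140 + \left(0 \cdot 2 + 0\right)\right)\right) \left(-5817\right) = \left(734 + \left(140 + \left(0 + 0\right)\right)\right) \left(-5817\right) = \left(734 + \left(140 + 0\right)\right) \left(-5817\right) = \left(734 + 140\right) \left(-5817\right) = 874 \left(-5817\right) = -5084058$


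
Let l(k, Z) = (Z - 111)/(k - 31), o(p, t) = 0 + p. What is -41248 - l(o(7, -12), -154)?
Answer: -990217/24 ≈ -41259.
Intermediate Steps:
o(p, t) = p
l(k, Z) = (-111 + Z)/(-31 + k)
-41248 - l(o(7, -12), -154) = -41248 - (-111 - 154)/(-31 + 7) = -41248 - (-265)/(-24) = -41248 - (-1)*(-265)/24 = -41248 - 1*265/24 = -41248 - 265/24 = -990217/24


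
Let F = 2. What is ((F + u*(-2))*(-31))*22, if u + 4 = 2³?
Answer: 4092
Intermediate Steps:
u = 4 (u = -4 + 2³ = -4 + 8 = 4)
((F + u*(-2))*(-31))*22 = ((2 + 4*(-2))*(-31))*22 = ((2 - 8)*(-31))*22 = -6*(-31)*22 = 186*22 = 4092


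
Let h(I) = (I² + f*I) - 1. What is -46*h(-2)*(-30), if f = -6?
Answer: 20700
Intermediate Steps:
h(I) = -1 + I² - 6*I (h(I) = (I² - 6*I) - 1 = -1 + I² - 6*I)
-46*h(-2)*(-30) = -46*(-1 + (-2)² - 6*(-2))*(-30) = -46*(-1 + 4 + 12)*(-30) = -46*15*(-30) = -690*(-30) = 20700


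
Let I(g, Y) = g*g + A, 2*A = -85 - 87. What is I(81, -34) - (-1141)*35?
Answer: 46410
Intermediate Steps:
A = -86 (A = (-85 - 87)/2 = (½)*(-172) = -86)
I(g, Y) = -86 + g² (I(g, Y) = g*g - 86 = g² - 86 = -86 + g²)
I(81, -34) - (-1141)*35 = (-86 + 81²) - (-1141)*35 = (-86 + 6561) - 1*(-39935) = 6475 + 39935 = 46410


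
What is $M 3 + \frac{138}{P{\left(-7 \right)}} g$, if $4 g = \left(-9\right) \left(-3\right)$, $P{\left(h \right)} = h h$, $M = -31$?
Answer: $- \frac{7251}{98} \approx -73.99$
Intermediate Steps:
$P{\left(h \right)} = h^{2}$
$g = \frac{27}{4}$ ($g = \frac{\left(-9\right) \left(-3\right)}{4} = \frac{1}{4} \cdot 27 = \frac{27}{4} \approx 6.75$)
$M 3 + \frac{138}{P{\left(-7 \right)}} g = \left(-31\right) 3 + \frac{138}{\left(-7\right)^{2}} \cdot \frac{27}{4} = -93 + \frac{138}{49} \cdot \frac{27}{4} = -93 + \frac{1863}{98} = - \frac{7251}{98}$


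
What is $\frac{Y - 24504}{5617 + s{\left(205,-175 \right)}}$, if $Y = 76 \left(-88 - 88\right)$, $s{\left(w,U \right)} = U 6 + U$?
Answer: $- \frac{4735}{549} \approx -8.6248$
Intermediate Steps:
$s{\left(w,U \right)} = 7 U$ ($s{\left(w,U \right)} = 6 U + U = 7 U$)
$Y = -13376$ ($Y = 76 \left(-176\right) = -13376$)
$\frac{Y - 24504}{5617 + s{\left(205,-175 \right)}} = \frac{-13376 - 24504}{5617 + 7 \left(-175\right)} = - \frac{37880}{5617 - 1225} = - \frac{37880}{4392} = \left(-37880\right) \frac{1}{4392} = - \frac{4735}{549}$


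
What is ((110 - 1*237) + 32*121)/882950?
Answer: 749/176590 ≈ 0.0042415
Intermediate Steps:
((110 - 1*237) + 32*121)/882950 = ((110 - 237) + 3872)*(1/882950) = (-127 + 3872)*(1/882950) = 3745*(1/882950) = 749/176590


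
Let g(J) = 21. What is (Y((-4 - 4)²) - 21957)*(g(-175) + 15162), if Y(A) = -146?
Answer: -335589849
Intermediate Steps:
(Y((-4 - 4)²) - 21957)*(g(-175) + 15162) = (-146 - 21957)*(21 + 15162) = -22103*15183 = -335589849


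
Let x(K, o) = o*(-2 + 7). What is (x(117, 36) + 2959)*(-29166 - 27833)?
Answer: -178919861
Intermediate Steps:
x(K, o) = 5*o (x(K, o) = o*5 = 5*o)
(x(117, 36) + 2959)*(-29166 - 27833) = (5*36 + 2959)*(-29166 - 27833) = (180 + 2959)*(-56999) = 3139*(-56999) = -178919861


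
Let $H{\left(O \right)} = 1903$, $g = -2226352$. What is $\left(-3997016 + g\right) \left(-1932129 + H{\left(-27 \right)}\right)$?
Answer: $12012506721168$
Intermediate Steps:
$\left(-3997016 + g\right) \left(-1932129 + H{\left(-27 \right)}\right) = \left(-3997016 - 2226352\right) \left(-1932129 + 1903\right) = \left(-6223368\right) \left(-1930226\right) = 12012506721168$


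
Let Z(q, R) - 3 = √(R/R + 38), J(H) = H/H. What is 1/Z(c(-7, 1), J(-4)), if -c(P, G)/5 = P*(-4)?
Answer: -⅒ + √39/30 ≈ 0.10817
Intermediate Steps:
J(H) = 1
c(P, G) = 20*P (c(P, G) = -5*P*(-4) = -(-20)*P = 20*P)
Z(q, R) = 3 + √39 (Z(q, R) = 3 + √(R/R + 38) = 3 + √(1 + 38) = 3 + √39)
1/Z(c(-7, 1), J(-4)) = 1/(3 + √39)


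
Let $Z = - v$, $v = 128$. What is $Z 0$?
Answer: $0$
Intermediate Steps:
$Z = -128$ ($Z = \left(-1\right) 128 = -128$)
$Z 0 = \left(-128\right) 0 = 0$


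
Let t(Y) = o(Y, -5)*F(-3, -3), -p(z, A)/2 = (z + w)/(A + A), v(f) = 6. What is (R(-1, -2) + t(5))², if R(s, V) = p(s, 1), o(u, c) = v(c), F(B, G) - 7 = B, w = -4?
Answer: 841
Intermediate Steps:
F(B, G) = 7 + B
p(z, A) = -(-4 + z)/A (p(z, A) = -2*(z - 4)/(A + A) = -2*(-4 + z)/(2*A) = -2*(-4 + z)*1/(2*A) = -(-4 + z)/A)
o(u, c) = 6
t(Y) = 24 (t(Y) = 6*(7 - 3) = 6*4 = 24)
R(s, V) = 4 - s (R(s, V) = (4 - s)/1 = 1*(4 - s) = 4 - s)
(R(-1, -2) + t(5))² = ((4 - 1*(-1)) + 24)² = ((4 + 1) + 24)² = (5 + 24)² = 29² = 841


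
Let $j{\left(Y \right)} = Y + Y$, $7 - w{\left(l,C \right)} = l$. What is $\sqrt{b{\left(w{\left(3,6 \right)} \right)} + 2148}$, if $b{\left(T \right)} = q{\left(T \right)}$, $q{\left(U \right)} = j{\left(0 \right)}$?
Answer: $2 \sqrt{537} \approx 46.346$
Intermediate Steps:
$w{\left(l,C \right)} = 7 - l$
$j{\left(Y \right)} = 2 Y$
$q{\left(U \right)} = 0$ ($q{\left(U \right)} = 2 \cdot 0 = 0$)
$b{\left(T \right)} = 0$
$\sqrt{b{\left(w{\left(3,6 \right)} \right)} + 2148} = \sqrt{0 + 2148} = \sqrt{2148} = 2 \sqrt{537}$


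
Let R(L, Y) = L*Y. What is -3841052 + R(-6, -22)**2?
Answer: -3823628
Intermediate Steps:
-3841052 + R(-6, -22)**2 = -3841052 + (-6*(-22))**2 = -3841052 + 132**2 = -3841052 + 17424 = -3823628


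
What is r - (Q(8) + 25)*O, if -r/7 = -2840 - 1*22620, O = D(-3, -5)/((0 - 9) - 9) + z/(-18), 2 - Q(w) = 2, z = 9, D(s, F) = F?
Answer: 1604030/9 ≈ 1.7823e+5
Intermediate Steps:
Q(w) = 0 (Q(w) = 2 - 1*2 = 2 - 2 = 0)
O = -2/9 (O = -5/((0 - 9) - 9) + 9/(-18) = -5/(-9 - 9) + 9*(-1/18) = -5/(-18) - ½ = -5*(-1/18) - ½ = 5/18 - ½ = -2/9 ≈ -0.22222)
r = 178220 (r = -7*(-2840 - 1*22620) = -7*(-2840 - 22620) = -7*(-25460) = 178220)
r - (Q(8) + 25)*O = 178220 - (0 + 25)*(-2)/9 = 178220 - 25*(-2)/9 = 178220 - 1*(-50/9) = 178220 + 50/9 = 1604030/9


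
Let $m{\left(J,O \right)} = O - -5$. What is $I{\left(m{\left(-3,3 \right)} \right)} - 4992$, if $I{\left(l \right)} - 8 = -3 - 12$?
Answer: $-4999$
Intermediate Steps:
$m{\left(J,O \right)} = 5 + O$ ($m{\left(J,O \right)} = O + 5 = 5 + O$)
$I{\left(l \right)} = -7$ ($I{\left(l \right)} = 8 - 15 = -7$)
$I{\left(m{\left(-3,3 \right)} \right)} - 4992 = -7 - 4992 = -4999$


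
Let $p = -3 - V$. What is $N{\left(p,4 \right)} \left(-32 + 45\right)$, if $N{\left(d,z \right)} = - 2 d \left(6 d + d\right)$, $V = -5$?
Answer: $-728$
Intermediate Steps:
$p = 2$ ($p = -3 - -5 = -3 + 5 = 2$)
$N{\left(d,z \right)} = - 14 d^{2}$ ($N{\left(d,z \right)} = - 2 d 7 d = - 14 d^{2}$)
$N{\left(p,4 \right)} \left(-32 + 45\right) = - 14 \cdot 2^{2} \left(-32 + 45\right) = \left(-14\right) 4 \cdot 13 = \left(-56\right) 13 = -728$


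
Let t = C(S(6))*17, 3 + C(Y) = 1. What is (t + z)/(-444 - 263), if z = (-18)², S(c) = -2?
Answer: -290/707 ≈ -0.41018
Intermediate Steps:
C(Y) = -2 (C(Y) = -3 + 1 = -2)
t = -34 (t = -2*17 = -34)
z = 324
(t + z)/(-444 - 263) = (-34 + 324)/(-444 - 263) = 290/(-707) = 290*(-1/707) = -290/707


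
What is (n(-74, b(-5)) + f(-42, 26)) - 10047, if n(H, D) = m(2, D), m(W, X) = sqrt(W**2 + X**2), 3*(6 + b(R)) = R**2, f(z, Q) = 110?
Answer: -9937 + sqrt(85)/3 ≈ -9933.9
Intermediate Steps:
b(R) = -6 + R**2/3
n(H, D) = sqrt(4 + D**2) (n(H, D) = sqrt(2**2 + D**2) = sqrt(4 + D**2))
(n(-74, b(-5)) + f(-42, 26)) - 10047 = (sqrt(4 + (-6 + (1/3)*(-5)**2)**2) + 110) - 10047 = (sqrt(4 + (-6 + (1/3)*25)**2) + 110) - 10047 = (sqrt(4 + (-6 + 25/3)**2) + 110) - 10047 = (sqrt(4 + (7/3)**2) + 110) - 10047 = (sqrt(4 + 49/9) + 110) - 10047 = (sqrt(85/9) + 110) - 10047 = (sqrt(85)/3 + 110) - 10047 = (110 + sqrt(85)/3) - 10047 = -9937 + sqrt(85)/3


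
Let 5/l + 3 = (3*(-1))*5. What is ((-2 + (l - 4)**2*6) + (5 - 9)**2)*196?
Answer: 655130/27 ≈ 24264.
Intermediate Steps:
l = -5/18 (l = 5/(-3 + (3*(-1))*5) = 5/(-3 - 3*5) = 5/(-3 - 15) = 5/(-18) = 5*(-1/18) = -5/18 ≈ -0.27778)
((-2 + (l - 4)**2*6) + (5 - 9)**2)*196 = ((-2 + (-5/18 - 4)**2*6) + (5 - 9)**2)*196 = ((-2 + (-77/18)**2*6) + (-4)**2)*196 = ((-2 + (5929/324)*6) + 16)*196 = ((-2 + 5929/54) + 16)*196 = (5821/54 + 16)*196 = (6685/54)*196 = 655130/27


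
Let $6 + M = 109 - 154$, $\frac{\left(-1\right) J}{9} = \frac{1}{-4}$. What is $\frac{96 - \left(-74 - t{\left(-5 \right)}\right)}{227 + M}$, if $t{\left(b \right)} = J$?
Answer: $\frac{689}{704} \approx 0.97869$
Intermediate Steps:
$J = \frac{9}{4}$ ($J = - \frac{9}{-4} = \left(-9\right) \left(- \frac{1}{4}\right) = \frac{9}{4} \approx 2.25$)
$t{\left(b \right)} = \frac{9}{4}$
$M = -51$ ($M = -6 + \left(109 - 154\right) = -6 - 45 = -51$)
$\frac{96 - \left(-74 - t{\left(-5 \right)}\right)}{227 + M} = \frac{96 + \left(\left(-11\right) \left(-6\right) + \left(\left(1 + \frac{9}{4}\right) + \left(3 + 4\right)\right)\right)}{227 - 51} = \frac{96 + \left(66 + \left(\frac{13}{4} + 7\right)\right)}{176} = \left(96 + \left(66 + \frac{41}{4}\right)\right) \frac{1}{176} = \left(96 + \frac{305}{4}\right) \frac{1}{176} = \frac{689}{4} \cdot \frac{1}{176} = \frac{689}{704}$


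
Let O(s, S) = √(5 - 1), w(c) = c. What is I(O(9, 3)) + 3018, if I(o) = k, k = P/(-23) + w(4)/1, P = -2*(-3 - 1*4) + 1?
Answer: 69491/23 ≈ 3021.3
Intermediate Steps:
O(s, S) = 2 (O(s, S) = √4 = 2)
P = 15 (P = -2*(-3 - 4) + 1 = -2*(-7) + 1 = 14 + 1 = 15)
k = 77/23 (k = 15/(-23) + 4/1 = 15*(-1/23) + 4*1 = -15/23 + 4 = 77/23 ≈ 3.3478)
I(o) = 77/23
I(O(9, 3)) + 3018 = 77/23 + 3018 = 69491/23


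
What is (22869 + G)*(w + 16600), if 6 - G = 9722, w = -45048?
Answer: -374176544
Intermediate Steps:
G = -9716 (G = 6 - 1*9722 = 6 - 9722 = -9716)
(22869 + G)*(w + 16600) = (22869 - 9716)*(-45048 + 16600) = 13153*(-28448) = -374176544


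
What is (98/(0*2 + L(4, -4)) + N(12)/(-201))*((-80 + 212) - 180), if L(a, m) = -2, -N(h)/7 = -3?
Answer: 157920/67 ≈ 2357.0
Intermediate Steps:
N(h) = 21 (N(h) = -7*(-3) = 21)
(98/(0*2 + L(4, -4)) + N(12)/(-201))*((-80 + 212) - 180) = (98/(0*2 - 2) + 21/(-201))*((-80 + 212) - 180) = (98/(0 - 2) + 21*(-1/201))*(132 - 180) = (98/(-2) - 7/67)*(-48) = (98*(-1/2) - 7/67)*(-48) = (-49 - 7/67)*(-48) = -3290/67*(-48) = 157920/67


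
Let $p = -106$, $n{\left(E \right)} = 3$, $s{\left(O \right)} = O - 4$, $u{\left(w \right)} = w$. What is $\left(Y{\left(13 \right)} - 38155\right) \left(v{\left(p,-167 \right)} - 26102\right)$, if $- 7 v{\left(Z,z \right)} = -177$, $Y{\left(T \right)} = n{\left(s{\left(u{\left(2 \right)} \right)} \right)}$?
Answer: $\frac{6964151624}{7} \approx 9.9488 \cdot 10^{8}$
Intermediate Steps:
$s{\left(O \right)} = -4 + O$
$Y{\left(T \right)} = 3$
$v{\left(Z,z \right)} = \frac{177}{7}$ ($v{\left(Z,z \right)} = \left(- \frac{1}{7}\right) \left(-177\right) = \frac{177}{7}$)
$\left(Y{\left(13 \right)} - 38155\right) \left(v{\left(p,-167 \right)} - 26102\right) = \left(3 - 38155\right) \left(\frac{177}{7} - 26102\right) = \left(-38152\right) \left(- \frac{182537}{7}\right) = \frac{6964151624}{7}$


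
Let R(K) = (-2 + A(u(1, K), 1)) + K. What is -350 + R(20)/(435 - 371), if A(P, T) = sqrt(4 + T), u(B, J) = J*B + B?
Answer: -11191/32 + sqrt(5)/64 ≈ -349.68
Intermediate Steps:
u(B, J) = B + B*J (u(B, J) = B*J + B = B + B*J)
R(K) = -2 + K + sqrt(5) (R(K) = (-2 + sqrt(4 + 1)) + K = (-2 + sqrt(5)) + K = -2 + K + sqrt(5))
-350 + R(20)/(435 - 371) = -350 + (-2 + 20 + sqrt(5))/(435 - 371) = -350 + (18 + sqrt(5))/64 = -350 + (18 + sqrt(5))*(1/64) = -350 + (9/32 + sqrt(5)/64) = -11191/32 + sqrt(5)/64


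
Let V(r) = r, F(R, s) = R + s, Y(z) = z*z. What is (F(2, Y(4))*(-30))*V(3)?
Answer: -1620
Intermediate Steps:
Y(z) = z²
(F(2, Y(4))*(-30))*V(3) = ((2 + 4²)*(-30))*3 = ((2 + 16)*(-30))*3 = (18*(-30))*3 = -540*3 = -1620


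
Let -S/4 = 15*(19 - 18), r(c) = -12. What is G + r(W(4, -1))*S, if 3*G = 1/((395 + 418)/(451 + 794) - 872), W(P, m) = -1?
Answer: 781075025/1084827 ≈ 720.00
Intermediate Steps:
S = -60 (S = -60*(19 - 18) = -60 ≈ -60.000)
G = -415/1084827 (G = 1/(3*((395 + 418)/(451 + 794) - 872)) = 1/(3*(813/1245 - 872)) = 1/(3*(813*(1/1245) - 872)) = 1/(3*(271/415 - 872)) = 1/(3*(-361609/415)) = (⅓)*(-415/361609) = -415/1084827 ≈ -0.00038255)
G + r(W(4, -1))*S = -415/1084827 - 12*(-60) = -415/1084827 + 720 = 781075025/1084827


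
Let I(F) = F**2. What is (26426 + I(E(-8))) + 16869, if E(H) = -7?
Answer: 43344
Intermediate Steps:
(26426 + I(E(-8))) + 16869 = (26426 + (-7)**2) + 16869 = (26426 + 49) + 16869 = 26475 + 16869 = 43344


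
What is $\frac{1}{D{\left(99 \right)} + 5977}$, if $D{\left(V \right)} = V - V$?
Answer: $\frac{1}{5977} \approx 0.00016731$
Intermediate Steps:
$D{\left(V \right)} = 0$
$\frac{1}{D{\left(99 \right)} + 5977} = \frac{1}{0 + 5977} = \frac{1}{5977}$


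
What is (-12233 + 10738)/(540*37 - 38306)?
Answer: 1495/18326 ≈ 0.081578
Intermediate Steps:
(-12233 + 10738)/(540*37 - 38306) = -1495/(19980 - 38306) = -1495/(-18326) = -1495*(-1/18326) = 1495/18326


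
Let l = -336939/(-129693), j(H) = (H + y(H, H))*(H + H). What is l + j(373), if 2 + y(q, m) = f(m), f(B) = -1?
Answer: 11932732933/43231 ≈ 2.7602e+5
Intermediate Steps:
y(q, m) = -3 (y(q, m) = -2 - 1 = -3)
j(H) = 2*H*(-3 + H) (j(H) = (H - 3)*(H + H) = (-3 + H)*(2*H) = 2*H*(-3 + H))
l = 112313/43231 (l = -336939*(-1/129693) = 112313/43231 ≈ 2.5980)
l + j(373) = 112313/43231 + 2*373*(-3 + 373) = 112313/43231 + 2*373*370 = 112313/43231 + 276020 = 11932732933/43231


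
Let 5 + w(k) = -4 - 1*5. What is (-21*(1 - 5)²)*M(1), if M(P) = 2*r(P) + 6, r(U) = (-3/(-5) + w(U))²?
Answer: -3067008/25 ≈ -1.2268e+5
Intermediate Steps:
w(k) = -14 (w(k) = -5 + (-4 - 1*5) = -5 + (-4 - 5) = -5 - 9 = -14)
r(U) = 4489/25 (r(U) = (-3/(-5) - 14)² = (-3*(-⅕) - 14)² = (⅗ - 14)² = (-67/5)² = 4489/25)
M(P) = 9128/25 (M(P) = 2*(4489/25) + 6 = 8978/25 + 6 = 9128/25)
(-21*(1 - 5)²)*M(1) = -21*(1 - 5)²*(9128/25) = -21*(-4)²*(9128/25) = -21*16*(9128/25) = -336*9128/25 = -3067008/25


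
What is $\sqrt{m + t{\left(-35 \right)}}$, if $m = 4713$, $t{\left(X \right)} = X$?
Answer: $\sqrt{4678} \approx 68.396$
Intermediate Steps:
$\sqrt{m + t{\left(-35 \right)}} = \sqrt{4713 - 35} = \sqrt{4678}$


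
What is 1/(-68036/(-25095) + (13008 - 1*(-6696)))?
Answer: 25095/494539916 ≈ 5.0744e-5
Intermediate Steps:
1/(-68036/(-25095) + (13008 - 1*(-6696))) = 1/(-68036*(-1/25095) + (13008 + 6696)) = 1/(68036/25095 + 19704) = 1/(494539916/25095) = 25095/494539916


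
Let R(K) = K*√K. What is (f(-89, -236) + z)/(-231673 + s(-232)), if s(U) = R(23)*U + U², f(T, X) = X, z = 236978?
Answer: -3827666178/2815944563 + 114841392*√23/2815944563 ≈ -1.1637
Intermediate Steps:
R(K) = K^(3/2)
s(U) = U² + 23*U*√23 (s(U) = 23^(3/2)*U + U² = (23*√23)*U + U² = 23*U*√23 + U² = U² + 23*U*√23)
(f(-89, -236) + z)/(-231673 + s(-232)) = (-236 + 236978)/(-231673 - 232*(-232 + 23*√23)) = 236742/(-231673 + (53824 - 5336*√23)) = 236742/(-177849 - 5336*√23)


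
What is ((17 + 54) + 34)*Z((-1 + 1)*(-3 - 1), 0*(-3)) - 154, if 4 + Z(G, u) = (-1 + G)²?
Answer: -469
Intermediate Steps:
Z(G, u) = -4 + (-1 + G)²
((17 + 54) + 34)*Z((-1 + 1)*(-3 - 1), 0*(-3)) - 154 = ((17 + 54) + 34)*(-4 + (-1 + (-1 + 1)*(-3 - 1))²) - 154 = (71 + 34)*(-4 + (-1 + 0*(-4))²) - 154 = 105*(-4 + (-1 + 0)²) - 154 = 105*(-4 + (-1)²) - 154 = 105*(-4 + 1) - 154 = 105*(-3) - 154 = -315 - 154 = -469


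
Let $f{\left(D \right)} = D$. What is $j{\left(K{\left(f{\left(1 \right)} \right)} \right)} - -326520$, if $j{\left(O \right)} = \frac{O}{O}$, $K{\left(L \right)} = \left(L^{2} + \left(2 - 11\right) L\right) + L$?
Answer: $326521$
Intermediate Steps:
$K{\left(L \right)} = L^{2} - 8 L$ ($K{\left(L \right)} = \left(L^{2} - 9 L\right) + L = L^{2} - 8 L$)
$j{\left(O \right)} = 1$
$j{\left(K{\left(f{\left(1 \right)} \right)} \right)} - -326520 = 1 - -326520 = 1 + 326520 = 326521$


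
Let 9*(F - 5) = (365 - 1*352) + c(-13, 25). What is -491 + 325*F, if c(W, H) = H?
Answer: 22556/9 ≈ 2506.2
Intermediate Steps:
F = 83/9 (F = 5 + ((365 - 1*352) + 25)/9 = 5 + ((365 - 352) + 25)/9 = 5 + (13 + 25)/9 = 5 + (⅑)*38 = 5 + 38/9 = 83/9 ≈ 9.2222)
-491 + 325*F = -491 + 325*(83/9) = -491 + 26975/9 = 22556/9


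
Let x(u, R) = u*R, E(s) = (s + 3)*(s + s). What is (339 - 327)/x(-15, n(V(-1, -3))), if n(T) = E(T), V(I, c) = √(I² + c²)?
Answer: -⅖ + 3*√10/25 ≈ -0.020527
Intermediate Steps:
E(s) = 2*s*(3 + s) (E(s) = (3 + s)*(2*s) = 2*s*(3 + s))
n(T) = 2*T*(3 + T)
x(u, R) = R*u
(339 - 327)/x(-15, n(V(-1, -3))) = (339 - 327)/(((2*√((-1)² + (-3)²)*(3 + √((-1)² + (-3)²)))*(-15))) = 12/(((2*√(1 + 9)*(3 + √(1 + 9)))*(-15))) = 12/(((2*√10*(3 + √10))*(-15))) = 12/((-30*√10*(3 + √10))) = 12*(-√10/(300*(3 + √10))) = -√10/(25*(3 + √10))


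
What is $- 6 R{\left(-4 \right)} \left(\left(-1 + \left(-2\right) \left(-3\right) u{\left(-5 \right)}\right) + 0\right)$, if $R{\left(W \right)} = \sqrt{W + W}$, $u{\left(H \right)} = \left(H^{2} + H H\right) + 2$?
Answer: $- 3732 i \sqrt{2} \approx - 5277.8 i$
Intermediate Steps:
$u{\left(H \right)} = 2 + 2 H^{2}$ ($u{\left(H \right)} = \left(H^{2} + H^{2}\right) + 2 = 2 H^{2} + 2 = 2 + 2 H^{2}$)
$R{\left(W \right)} = \sqrt{2} \sqrt{W}$ ($R{\left(W \right)} = \sqrt{2 W} = \sqrt{2} \sqrt{W}$)
$- 6 R{\left(-4 \right)} \left(\left(-1 + \left(-2\right) \left(-3\right) u{\left(-5 \right)}\right) + 0\right) = - 6 \sqrt{2} \sqrt{-4} \left(\left(-1 + \left(-2\right) \left(-3\right) \left(2 + 2 \left(-5\right)^{2}\right)\right) + 0\right) = - 6 \sqrt{2} \cdot 2 i \left(\left(-1 + 6 \left(2 + 2 \cdot 25\right)\right) + 0\right) = - 6 \cdot 2 i \sqrt{2} \left(\left(-1 + 6 \left(2 + 50\right)\right) + 0\right) = - 12 i \sqrt{2} \left(\left(-1 + 6 \cdot 52\right) + 0\right) = - 12 i \sqrt{2} \left(\left(-1 + 312\right) + 0\right) = - 12 i \sqrt{2} \left(311 + 0\right) = - 12 i \sqrt{2} \cdot 311 = - 3732 i \sqrt{2}$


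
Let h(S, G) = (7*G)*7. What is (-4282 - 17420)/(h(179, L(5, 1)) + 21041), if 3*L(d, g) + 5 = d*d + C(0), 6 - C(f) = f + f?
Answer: -65106/64397 ≈ -1.0110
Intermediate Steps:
C(f) = 6 - 2*f (C(f) = 6 - (f + f) = 6 - 2*f)
L(d, g) = ⅓ + d²/3 (L(d, g) = -5/3 + (d*d + (6 - 2*0))/3 = -5/3 + (d² + (6 + 0))/3 = -5/3 + (d² + 6)/3 = -5/3 + (6 + d²)/3 = -5/3 + (2 + d²/3) = ⅓ + d²/3)
h(S, G) = 49*G
(-4282 - 17420)/(h(179, L(5, 1)) + 21041) = (-4282 - 17420)/(49*(⅓ + (⅓)*5²) + 21041) = -21702/(49*(⅓ + (⅓)*25) + 21041) = -21702/(49*(⅓ + 25/3) + 21041) = -21702/(49*(26/3) + 21041) = -21702/(1274/3 + 21041) = -21702/64397/3 = -21702*3/64397 = -65106/64397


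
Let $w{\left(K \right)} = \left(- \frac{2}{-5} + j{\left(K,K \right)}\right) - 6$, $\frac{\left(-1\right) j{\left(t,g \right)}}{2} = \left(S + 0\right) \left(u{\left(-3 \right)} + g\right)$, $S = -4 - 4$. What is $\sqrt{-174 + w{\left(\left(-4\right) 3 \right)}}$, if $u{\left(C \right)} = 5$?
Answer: $\frac{27 i \sqrt{10}}{5} \approx 17.076 i$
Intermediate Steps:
$S = -8$ ($S = -4 - 4 = -8$)
$j{\left(t,g \right)} = 80 + 16 g$ ($j{\left(t,g \right)} = - 2 \left(-8 + 0\right) \left(5 + g\right) = - 2 \left(- 8 \left(5 + g\right)\right) = - 2 \left(-40 - 8 g\right) = 80 + 16 g$)
$w{\left(K \right)} = \frac{372}{5} + 16 K$ ($w{\left(K \right)} = \left(- \frac{2}{-5} + \left(80 + 16 K\right)\right) - 6 = \left(\left(-2\right) \left(- \frac{1}{5}\right) + \left(80 + 16 K\right)\right) - 6 = \left(\frac{2}{5} + \left(80 + 16 K\right)\right) - 6 = \left(\frac{402}{5} + 16 K\right) - 6 = \frac{372}{5} + 16 K$)
$\sqrt{-174 + w{\left(\left(-4\right) 3 \right)}} = \sqrt{-174 + \left(\frac{372}{5} + 16 \left(\left(-4\right) 3\right)\right)} = \sqrt{-174 + \left(\frac{372}{5} + 16 \left(-12\right)\right)} = \sqrt{-174 + \left(\frac{372}{5} - 192\right)} = \sqrt{-174 - \frac{588}{5}} = \sqrt{- \frac{1458}{5}} = \frac{27 i \sqrt{10}}{5}$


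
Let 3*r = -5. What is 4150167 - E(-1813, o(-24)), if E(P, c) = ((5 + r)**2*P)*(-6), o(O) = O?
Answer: 12087901/3 ≈ 4.0293e+6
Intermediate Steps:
r = -5/3 (r = (1/3)*(-5) = -5/3 ≈ -1.6667)
E(P, c) = -200*P/3 (E(P, c) = ((5 - 5/3)**2*P)*(-6) = ((10/3)**2*P)*(-6) = (100*P/9)*(-6) = -200*P/3)
4150167 - E(-1813, o(-24)) = 4150167 - (-200)*(-1813)/3 = 4150167 - 1*362600/3 = 4150167 - 362600/3 = 12087901/3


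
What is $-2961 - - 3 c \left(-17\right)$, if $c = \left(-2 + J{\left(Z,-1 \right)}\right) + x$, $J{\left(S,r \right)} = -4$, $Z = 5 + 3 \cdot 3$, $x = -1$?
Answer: $-2604$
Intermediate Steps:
$Z = 14$ ($Z = 5 + 9 = 14$)
$c = -7$ ($c = \left(-2 - 4\right) - 1 = -6 - 1 = -7$)
$-2961 - - 3 c \left(-17\right) = -2961 - \left(-3\right) \left(-7\right) \left(-17\right) = -2961 - 21 \left(-17\right) = -2961 - -357 = -2961 + 357 = -2604$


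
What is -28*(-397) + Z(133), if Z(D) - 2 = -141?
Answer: 10977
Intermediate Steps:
Z(D) = -139 (Z(D) = 2 - 141 = -139)
-28*(-397) + Z(133) = -28*(-397) - 139 = 11116 - 139 = 10977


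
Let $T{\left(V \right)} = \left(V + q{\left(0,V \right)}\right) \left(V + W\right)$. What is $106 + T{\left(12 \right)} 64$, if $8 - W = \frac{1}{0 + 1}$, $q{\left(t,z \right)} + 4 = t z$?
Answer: $9834$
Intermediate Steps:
$q{\left(t,z \right)} = -4 + t z$
$W = 7$ ($W = 8 - \frac{1}{0 + 1} = 8 - 1^{-1} = 8 - 1 = 7$)
$T{\left(V \right)} = \left(-4 + V\right) \left(7 + V\right)$ ($T{\left(V \right)} = \left(V - \left(4 + 0 V\right)\right) \left(V + 7\right) = \left(V + \left(-4 + 0\right)\right) \left(7 + V\right) = \left(V - 4\right) \left(7 + V\right) = \left(-4 + V\right) \left(7 + V\right)$)
$106 + T{\left(12 \right)} 64 = 106 + \left(-28 + 12^{2} + 3 \cdot 12\right) 64 = 106 + \left(-28 + 144 + 36\right) 64 = 106 + 152 \cdot 64 = 106 + 9728 = 9834$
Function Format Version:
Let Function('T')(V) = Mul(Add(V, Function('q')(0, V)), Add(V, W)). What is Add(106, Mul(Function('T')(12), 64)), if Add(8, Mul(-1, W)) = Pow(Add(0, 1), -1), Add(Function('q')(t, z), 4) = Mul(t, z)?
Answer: 9834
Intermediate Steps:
Function('q')(t, z) = Add(-4, Mul(t, z))
W = 7 (W = Add(8, Mul(-1, Pow(Add(0, 1), -1))) = Add(8, Mul(-1, Pow(1, -1))) = Add(8, Mul(-1, 1)) = Add(8, -1) = 7)
Function('T')(V) = Mul(Add(-4, V), Add(7, V)) (Function('T')(V) = Mul(Add(V, Add(-4, Mul(0, V))), Add(V, 7)) = Mul(Add(V, Add(-4, 0)), Add(7, V)) = Mul(Add(V, -4), Add(7, V)) = Mul(Add(-4, V), Add(7, V)))
Add(106, Mul(Function('T')(12), 64)) = Add(106, Mul(Add(-28, Pow(12, 2), Mul(3, 12)), 64)) = Add(106, Mul(Add(-28, 144, 36), 64)) = Add(106, Mul(152, 64)) = Add(106, 9728) = 9834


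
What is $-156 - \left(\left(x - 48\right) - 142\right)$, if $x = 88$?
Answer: $-54$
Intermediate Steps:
$-156 - \left(\left(x - 48\right) - 142\right) = -156 - \left(\left(88 - 48\right) - 142\right) = -156 - \left(40 - 142\right) = -156 - -102 = -156 + 102 = -54$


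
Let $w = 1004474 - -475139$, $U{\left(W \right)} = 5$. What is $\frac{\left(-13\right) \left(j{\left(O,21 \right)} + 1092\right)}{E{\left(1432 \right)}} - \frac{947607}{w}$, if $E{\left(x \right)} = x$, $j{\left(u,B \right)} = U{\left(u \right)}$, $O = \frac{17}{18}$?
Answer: $- \frac{22457734217}{2118805816} \approx -10.599$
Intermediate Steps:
$O = \frac{17}{18}$ ($O = 17 \cdot \frac{1}{18} = \frac{17}{18} \approx 0.94444$)
$j{\left(u,B \right)} = 5$
$w = 1479613$ ($w = 1004474 + 475139 = 1479613$)
$\frac{\left(-13\right) \left(j{\left(O,21 \right)} + 1092\right)}{E{\left(1432 \right)}} - \frac{947607}{w} = \frac{\left(-13\right) \left(5 + 1092\right)}{1432} - \frac{947607}{1479613} = \left(-13\right) 1097 \cdot \frac{1}{1432} - \frac{947607}{1479613} = \left(-14261\right) \frac{1}{1432} - \frac{947607}{1479613} = - \frac{14261}{1432} - \frac{947607}{1479613} = - \frac{22457734217}{2118805816}$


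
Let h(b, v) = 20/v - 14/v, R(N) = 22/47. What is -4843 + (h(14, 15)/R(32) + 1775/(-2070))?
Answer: -110275177/22770 ≈ -4843.0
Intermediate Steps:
R(N) = 22/47 (R(N) = 22*(1/47) = 22/47)
h(b, v) = 6/v
-4843 + (h(14, 15)/R(32) + 1775/(-2070)) = -4843 + ((6/15)/(22/47) + 1775/(-2070)) = -4843 + ((6*(1/15))*(47/22) + 1775*(-1/2070)) = -4843 + ((⅖)*(47/22) - 355/414) = -4843 + (47/55 - 355/414) = -4843 - 67/22770 = -110275177/22770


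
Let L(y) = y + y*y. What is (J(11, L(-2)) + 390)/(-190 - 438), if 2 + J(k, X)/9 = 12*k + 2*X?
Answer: -399/157 ≈ -2.5414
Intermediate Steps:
L(y) = y + y**2
J(k, X) = -18 + 18*X + 108*k (J(k, X) = -18 + 9*(12*k + 2*X) = -18 + 9*(2*X + 12*k) = -18 + (18*X + 108*k) = -18 + 18*X + 108*k)
(J(11, L(-2)) + 390)/(-190 - 438) = ((-18 + 18*(-2*(1 - 2)) + 108*11) + 390)/(-190 - 438) = ((-18 + 18*(-2*(-1)) + 1188) + 390)/(-628) = ((-18 + 18*2 + 1188) + 390)*(-1/628) = ((-18 + 36 + 1188) + 390)*(-1/628) = (1206 + 390)*(-1/628) = 1596*(-1/628) = -399/157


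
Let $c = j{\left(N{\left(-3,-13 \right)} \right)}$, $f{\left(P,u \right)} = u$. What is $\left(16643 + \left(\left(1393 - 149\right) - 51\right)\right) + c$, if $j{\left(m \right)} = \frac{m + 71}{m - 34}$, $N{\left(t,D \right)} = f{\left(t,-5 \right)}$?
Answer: $\frac{231846}{13} \approx 17834.0$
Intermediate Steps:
$N{\left(t,D \right)} = -5$
$j{\left(m \right)} = \frac{71 + m}{-34 + m}$
$c = - \frac{22}{13}$ ($c = \frac{71 - 5}{-34 - 5} = \frac{1}{-39} \cdot 66 = \left(- \frac{1}{39}\right) 66 = - \frac{22}{13} \approx -1.6923$)
$\left(16643 + \left(\left(1393 - 149\right) - 51\right)\right) + c = \left(16643 + \left(\left(1393 - 149\right) - 51\right)\right) - \frac{22}{13} = \left(16643 + \left(1244 - 51\right)\right) - \frac{22}{13} = \left(16643 + 1193\right) - \frac{22}{13} = 17836 - \frac{22}{13} = \frac{231846}{13}$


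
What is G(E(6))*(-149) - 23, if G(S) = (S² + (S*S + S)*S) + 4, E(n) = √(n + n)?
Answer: -4195 - 3576*√3 ≈ -10389.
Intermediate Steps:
E(n) = √2*√n (E(n) = √(2*n) = √2*√n)
G(S) = 4 + S² + S*(S + S²) (G(S) = (S² + (S² + S)*S) + 4 = (S² + (S + S²)*S) + 4 = (S² + S*(S + S²)) + 4 = 4 + S² + S*(S + S²))
G(E(6))*(-149) - 23 = (4 + (√2*√6)³ + 2*(√2*√6)²)*(-149) - 23 = (4 + (2*√3)³ + 2*(2*√3)²)*(-149) - 23 = (4 + 24*√3 + 2*12)*(-149) - 23 = (4 + 24*√3 + 24)*(-149) - 23 = (28 + 24*√3)*(-149) - 23 = (-4172 - 3576*√3) - 23 = -4195 - 3576*√3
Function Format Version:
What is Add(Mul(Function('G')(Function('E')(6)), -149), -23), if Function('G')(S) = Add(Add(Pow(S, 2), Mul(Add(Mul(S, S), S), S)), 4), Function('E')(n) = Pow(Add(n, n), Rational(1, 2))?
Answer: Add(-4195, Mul(-3576, Pow(3, Rational(1, 2)))) ≈ -10389.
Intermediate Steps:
Function('E')(n) = Mul(Pow(2, Rational(1, 2)), Pow(n, Rational(1, 2))) (Function('E')(n) = Pow(Mul(2, n), Rational(1, 2)) = Mul(Pow(2, Rational(1, 2)), Pow(n, Rational(1, 2))))
Function('G')(S) = Add(4, Pow(S, 2), Mul(S, Add(S, Pow(S, 2)))) (Function('G')(S) = Add(Add(Pow(S, 2), Mul(Add(Pow(S, 2), S), S)), 4) = Add(Add(Pow(S, 2), Mul(Add(S, Pow(S, 2)), S)), 4) = Add(Add(Pow(S, 2), Mul(S, Add(S, Pow(S, 2)))), 4) = Add(4, Pow(S, 2), Mul(S, Add(S, Pow(S, 2)))))
Add(Mul(Function('G')(Function('E')(6)), -149), -23) = Add(Mul(Add(4, Pow(Mul(Pow(2, Rational(1, 2)), Pow(6, Rational(1, 2))), 3), Mul(2, Pow(Mul(Pow(2, Rational(1, 2)), Pow(6, Rational(1, 2))), 2))), -149), -23) = Add(Mul(Add(4, Pow(Mul(2, Pow(3, Rational(1, 2))), 3), Mul(2, Pow(Mul(2, Pow(3, Rational(1, 2))), 2))), -149), -23) = Add(Mul(Add(4, Mul(24, Pow(3, Rational(1, 2))), Mul(2, 12)), -149), -23) = Add(Mul(Add(4, Mul(24, Pow(3, Rational(1, 2))), 24), -149), -23) = Add(Mul(Add(28, Mul(24, Pow(3, Rational(1, 2)))), -149), -23) = Add(Add(-4172, Mul(-3576, Pow(3, Rational(1, 2)))), -23) = Add(-4195, Mul(-3576, Pow(3, Rational(1, 2))))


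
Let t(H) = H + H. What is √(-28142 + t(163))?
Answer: 2*I*√6954 ≈ 166.78*I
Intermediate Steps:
t(H) = 2*H
√(-28142 + t(163)) = √(-28142 + 2*163) = √(-28142 + 326) = √(-27816) = 2*I*√6954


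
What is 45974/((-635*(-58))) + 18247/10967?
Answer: 4630842/1590215 ≈ 2.9121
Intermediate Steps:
45974/((-635*(-58))) + 18247/10967 = 45974/36830 + 18247*(1/10967) = 45974*(1/36830) + 18247/10967 = 181/145 + 18247/10967 = 4630842/1590215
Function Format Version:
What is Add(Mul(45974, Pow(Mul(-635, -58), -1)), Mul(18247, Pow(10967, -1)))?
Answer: Rational(4630842, 1590215) ≈ 2.9121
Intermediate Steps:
Add(Mul(45974, Pow(Mul(-635, -58), -1)), Mul(18247, Pow(10967, -1))) = Add(Mul(45974, Pow(36830, -1)), Mul(18247, Rational(1, 10967))) = Add(Mul(45974, Rational(1, 36830)), Rational(18247, 10967)) = Add(Rational(181, 145), Rational(18247, 10967)) = Rational(4630842, 1590215)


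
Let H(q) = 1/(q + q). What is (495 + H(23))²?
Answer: 518518441/2116 ≈ 2.4505e+5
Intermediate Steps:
H(q) = 1/(2*q)
(495 + H(23))² = (495 + (½)/23)² = (495 + (½)*(1/23))² = (495 + 1/46)² = (22771/46)² = 518518441/2116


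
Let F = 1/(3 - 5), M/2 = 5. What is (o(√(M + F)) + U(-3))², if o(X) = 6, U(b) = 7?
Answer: 169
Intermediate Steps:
M = 10 (M = 2*5 = 10)
F = -½ (F = 1/(-2) = -½ ≈ -0.50000)
(o(√(M + F)) + U(-3))² = (6 + 7)² = 13² = 169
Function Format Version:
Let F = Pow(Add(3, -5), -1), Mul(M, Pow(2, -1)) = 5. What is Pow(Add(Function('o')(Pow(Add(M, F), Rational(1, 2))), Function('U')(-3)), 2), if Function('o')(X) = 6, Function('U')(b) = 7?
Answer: 169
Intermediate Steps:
M = 10 (M = Mul(2, 5) = 10)
F = Rational(-1, 2) (F = Pow(-2, -1) = Rational(-1, 2) ≈ -0.50000)
Pow(Add(Function('o')(Pow(Add(M, F), Rational(1, 2))), Function('U')(-3)), 2) = Pow(Add(6, 7), 2) = Pow(13, 2) = 169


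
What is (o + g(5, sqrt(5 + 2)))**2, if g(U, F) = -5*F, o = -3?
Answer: 184 + 30*sqrt(7) ≈ 263.37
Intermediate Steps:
(o + g(5, sqrt(5 + 2)))**2 = (-3 - 5*sqrt(5 + 2))**2 = (-3 - 5*sqrt(7))**2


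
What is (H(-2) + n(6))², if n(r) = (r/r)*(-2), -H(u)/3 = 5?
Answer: 289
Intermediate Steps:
H(u) = -15 (H(u) = -3*5 = -15)
n(r) = -2 (n(r) = 1*(-2) = -2)
(H(-2) + n(6))² = (-15 - 2)² = (-17)² = 289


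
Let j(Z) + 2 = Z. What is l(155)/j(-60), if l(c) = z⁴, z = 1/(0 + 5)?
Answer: -1/38750 ≈ -2.5806e-5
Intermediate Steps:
z = ⅕ (z = 1/5 = ⅕ ≈ 0.20000)
j(Z) = -2 + Z
l(c) = 1/625 (l(c) = (⅕)⁴ = 1/625)
l(155)/j(-60) = 1/(625*(-2 - 60)) = (1/625)/(-62) = (1/625)*(-1/62) = -1/38750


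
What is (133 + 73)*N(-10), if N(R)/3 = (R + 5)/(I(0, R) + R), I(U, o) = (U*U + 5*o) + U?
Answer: 103/2 ≈ 51.500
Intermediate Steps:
I(U, o) = U + U² + 5*o (I(U, o) = (U² + 5*o) + U = U + U² + 5*o)
N(R) = (5 + R)/(2*R) (N(R) = 3*((R + 5)/((0 + 0² + 5*R) + R)) = 3*((5 + R)/((0 + 0 + 5*R) + R)) = 3*((5 + R)/(5*R + R)) = 3*((5 + R)/((6*R))) = 3*((5 + R)*(1/(6*R))) = 3*((5 + R)/(6*R)) = (5 + R)/(2*R))
(133 + 73)*N(-10) = (133 + 73)*((½)*(5 - 10)/(-10)) = 206*((½)*(-⅒)*(-5)) = 206*(¼) = 103/2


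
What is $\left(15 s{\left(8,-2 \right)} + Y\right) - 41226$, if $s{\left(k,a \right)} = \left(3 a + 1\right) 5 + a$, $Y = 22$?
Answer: $-41609$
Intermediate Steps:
$s{\left(k,a \right)} = 5 + 16 a$ ($s{\left(k,a \right)} = \left(1 + 3 a\right) 5 + a = \left(5 + 15 a\right) + a = 5 + 16 a$)
$\left(15 s{\left(8,-2 \right)} + Y\right) - 41226 = \left(15 \left(5 + 16 \left(-2\right)\right) + 22\right) - 41226 = \left(15 \left(5 - 32\right) + 22\right) - 41226 = \left(15 \left(-27\right) + 22\right) - 41226 = \left(-405 + 22\right) - 41226 = -383 - 41226 = -41609$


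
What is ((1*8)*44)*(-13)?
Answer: -4576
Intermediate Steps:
((1*8)*44)*(-13) = (8*44)*(-13) = 352*(-13) = -4576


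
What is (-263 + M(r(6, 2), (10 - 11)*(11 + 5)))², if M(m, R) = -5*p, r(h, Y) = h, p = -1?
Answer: 66564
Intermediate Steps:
M(m, R) = 5 (M(m, R) = -5*(-1) = 5)
(-263 + M(r(6, 2), (10 - 11)*(11 + 5)))² = (-263 + 5)² = (-258)² = 66564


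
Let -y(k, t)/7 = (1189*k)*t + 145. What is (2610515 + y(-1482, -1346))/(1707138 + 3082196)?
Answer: -8299938928/2394667 ≈ -3466.0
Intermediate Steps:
y(k, t) = -1015 - 8323*k*t (y(k, t) = -7*((1189*k)*t + 145) = -7*(1189*k*t + 145) = -7*(145 + 1189*k*t) = -1015 - 8323*k*t)
(2610515 + y(-1482, -1346))/(1707138 + 3082196) = (2610515 + (-1015 - 8323*(-1482)*(-1346)))/(1707138 + 3082196) = (2610515 + (-1015 - 16602487356))/4789334 = (2610515 - 16602488371)*(1/4789334) = -16599877856*1/4789334 = -8299938928/2394667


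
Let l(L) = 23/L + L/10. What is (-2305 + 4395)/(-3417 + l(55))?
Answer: -229900/375219 ≈ -0.61271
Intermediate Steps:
l(L) = 23/L + L/10 (l(L) = 23/L + L*(1/10) = 23/L + L/10)
(-2305 + 4395)/(-3417 + l(55)) = (-2305 + 4395)/(-3417 + (23/55 + (1/10)*55)) = 2090/(-3417 + (23*(1/55) + 11/2)) = 2090/(-3417 + (23/55 + 11/2)) = 2090/(-3417 + 651/110) = 2090/(-375219/110) = 2090*(-110/375219) = -229900/375219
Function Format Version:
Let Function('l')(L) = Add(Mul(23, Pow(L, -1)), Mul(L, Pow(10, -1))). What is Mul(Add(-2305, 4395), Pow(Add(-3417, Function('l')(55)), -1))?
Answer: Rational(-229900, 375219) ≈ -0.61271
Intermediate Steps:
Function('l')(L) = Add(Mul(23, Pow(L, -1)), Mul(Rational(1, 10), L)) (Function('l')(L) = Add(Mul(23, Pow(L, -1)), Mul(L, Rational(1, 10))) = Add(Mul(23, Pow(L, -1)), Mul(Rational(1, 10), L)))
Mul(Add(-2305, 4395), Pow(Add(-3417, Function('l')(55)), -1)) = Mul(Add(-2305, 4395), Pow(Add(-3417, Add(Mul(23, Pow(55, -1)), Mul(Rational(1, 10), 55))), -1)) = Mul(2090, Pow(Add(-3417, Add(Mul(23, Rational(1, 55)), Rational(11, 2))), -1)) = Mul(2090, Pow(Add(-3417, Add(Rational(23, 55), Rational(11, 2))), -1)) = Mul(2090, Pow(Add(-3417, Rational(651, 110)), -1)) = Mul(2090, Pow(Rational(-375219, 110), -1)) = Mul(2090, Rational(-110, 375219)) = Rational(-229900, 375219)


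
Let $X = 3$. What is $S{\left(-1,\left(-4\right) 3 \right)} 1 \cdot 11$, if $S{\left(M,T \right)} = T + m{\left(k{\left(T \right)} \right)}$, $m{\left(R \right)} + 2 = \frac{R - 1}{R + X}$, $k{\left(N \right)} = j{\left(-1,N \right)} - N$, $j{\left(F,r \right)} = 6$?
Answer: $- \frac{3047}{21} \approx -145.1$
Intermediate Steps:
$k{\left(N \right)} = 6 - N$
$m{\left(R \right)} = -2 + \frac{-1 + R}{3 + R}$ ($m{\left(R \right)} = -2 + \frac{R - 1}{R + 3} = -2 + \frac{-1 + R}{3 + R}$)
$S{\left(M,T \right)} = T + \frac{-13 + T}{9 - T}$ ($S{\left(M,T \right)} = T + \frac{-7 - \left(6 - T\right)}{3 - \left(-6 + T\right)} = T + \frac{-7 + \left(-6 + T\right)}{9 - T} = T + \frac{-13 + T}{9 - T}$)
$S{\left(-1,\left(-4\right) 3 \right)} 1 \cdot 11 = \frac{13 - \left(-4\right) 3 + \left(-4\right) 3 \left(-9 - 12\right)}{-9 - 12} \cdot 1 \cdot 11 = \frac{13 - -12 - 12 \left(-9 - 12\right)}{-9 - 12} \cdot 1 \cdot 11 = \frac{13 + 12 - -252}{-21} \cdot 1 \cdot 11 = - \frac{13 + 12 + 252}{21} \cdot 1 \cdot 11 = \left(- \frac{1}{21}\right) 277 \cdot 1 \cdot 11 = \left(- \frac{277}{21}\right) 1 \cdot 11 = \left(- \frac{277}{21}\right) 11 = - \frac{3047}{21}$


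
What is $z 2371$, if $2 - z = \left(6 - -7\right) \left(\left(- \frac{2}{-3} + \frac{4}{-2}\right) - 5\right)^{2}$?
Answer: $- \frac{11084425}{9} \approx -1.2316 \cdot 10^{6}$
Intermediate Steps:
$z = - \frac{4675}{9}$ ($z = 2 - \left(6 - -7\right) \left(\left(- \frac{2}{-3} + \frac{4}{-2}\right) - 5\right)^{2} = 2 - \left(6 + 7\right) \left(\left(\left(-2\right) \left(- \frac{1}{3}\right) + 4 \left(- \frac{1}{2}\right)\right) - 5\right)^{2} = 2 - 13 \left(\left(\frac{2}{3} - 2\right) - 5\right)^{2} = 2 - 13 \left(- \frac{4}{3} - 5\right)^{2} = 2 - 13 \left(- \frac{19}{3}\right)^{2} = 2 - 13 \cdot \frac{361}{9} = 2 - \frac{4693}{9} = - \frac{4675}{9} \approx -519.44$)
$z 2371 = \left(- \frac{4675}{9}\right) 2371 = - \frac{11084425}{9}$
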